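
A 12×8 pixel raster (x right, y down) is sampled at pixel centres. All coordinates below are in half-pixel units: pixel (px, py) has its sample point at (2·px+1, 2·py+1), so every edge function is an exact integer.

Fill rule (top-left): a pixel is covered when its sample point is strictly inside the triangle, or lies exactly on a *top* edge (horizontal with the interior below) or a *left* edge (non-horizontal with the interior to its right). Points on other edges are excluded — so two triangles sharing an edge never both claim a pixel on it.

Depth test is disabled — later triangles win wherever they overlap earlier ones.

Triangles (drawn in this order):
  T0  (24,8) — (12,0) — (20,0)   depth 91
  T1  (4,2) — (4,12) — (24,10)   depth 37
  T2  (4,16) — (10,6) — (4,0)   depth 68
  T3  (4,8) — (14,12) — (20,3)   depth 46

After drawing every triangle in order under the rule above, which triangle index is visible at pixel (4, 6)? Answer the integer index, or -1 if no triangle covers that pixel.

T0:
  2·area = 64
  edge (24, 8)→(12, 0): d=(-12,-8) top-left  bias=+0
  edge (12, 0)→(20, 0): d=(8,0) top-left  bias=+0
  edge (20, 0)→(24, 8): d=(4,8) right/bottom  bias=-1
    (7,0)@(15, 1): e=[12,8,44] → █
    (8,0)@(17, 1): e=[28,8,28] → █
    (9,0)@(19, 1): e=[44,8,12] → █
    (10,0)@(21, 1): e=[60,8,-4] → ·
    (7,1)@(15, 3): e=[-12,24,52] → ·
    (8,1)@(17, 3): e=[4,24,36] → █
    (10,1)@(21, 3): e=[36,24,4] → █
    (11,1)@(23, 3): e=[52,24,-12] → ·
    (8,2)@(17, 5): e=[-20,40,44] → ·
    (9,2)@(19, 5): e=[-4,40,28] → ·
    (10,2)@(21, 5): e=[12,40,12] → █
    (11,2)@(23, 5): e=[28,40,-4] → ·
  covered (8 px):
    · · · · · · · █ █ █ · ·
    · · · · · · · · █ █ █ ·
    · · · · · · · · · · █ ·
    · · · · · · · · · · · █
    · · · · · · · · · · · ·
    · · · · · · · · · · · ·
    · · · · · · · · · · · ·
    · · · · · · · · · · · ·
T1:
  2·area = 200  (B↔C swapped to make it positive)
  edge (4, 2)→(24, 10): d=(20,8) right/bottom  bias=-1
  edge (24, 10)→(4, 12): d=(-20,2) right/bottom  bias=-1
  edge (4, 12)→(4, 2): d=(0,-10) top-left  bias=+0
    (2,1)@(5, 3): e=[12,178,10] → █
    (3,1)@(7, 3): e=[-4,174,30] → ·
    (2,2)@(5, 5): e=[52,138,10] → █
    (3,2)@(7, 5): e=[36,134,30] → █
    (4,2)@(9, 5): e=[20,130,50] → █
    (5,2)@(11, 5): e=[4,126,70] → █
    (6,2)@(13, 5): e=[-12,122,90] → ·
    (2,3)@(5, 7): e=[92,98,10] → █
    (6,3)@(13, 7): e=[28,82,90] → █
    (7,3)@(15, 7): e=[12,78,110] → █
    (8,3)@(17, 7): e=[-4,74,130] → ·
    (2,4)@(5, 9): e=[132,58,10] → █
  covered (25 px):
    · · · · · · · · · · · ·
    · · █ · · · · · · · · ·
    · · █ █ █ █ · · · · · ·
    · · █ █ █ █ █ █ · · · ·
    · · █ █ █ █ █ █ █ █ █ ·
    · · █ █ █ █ █ · · · · ·
    · · · · · · · · · · · ·
    · · · · · · · · · · · ·
T2:
  2·area = 96  (B↔C swapped to make it positive)
  edge (4, 16)→(4, 0): d=(0,-16) top-left  bias=+0
  edge (4, 0)→(10, 6): d=(6,6) right/bottom  bias=-1
  edge (10, 6)→(4, 16): d=(-6,10) right/bottom  bias=-1
    (2,0)@(5, 1): e=[16,0,80] → ·  [on edge]
    (6,0)@(13, 1): e=[144,-48,0] → ·  [on edge]
    (2,1)@(5, 3): e=[16,12,68] → █
    (3,1)@(7, 3): e=[48,0,48] → ·  [on edge]
    (2,2)@(5, 5): e=[16,24,56] → █
    (3,2)@(7, 5): e=[48,12,36] → █
    (4,2)@(9, 5): e=[80,0,16] → ·  [on edge]
    (2,3)@(5, 7): e=[16,36,44] → █
    (4,3)@(9, 7): e=[80,12,4] → █
    (5,3)@(11, 7): e=[112,0,-16] → ·  [on edge]
    (2,4)@(5, 9): e=[16,48,32] → █
    (4,4)@(9, 9): e=[80,24,-8] → ·
    (6,4)@(13, 9): e=[144,0,-48] → ·  [on edge]
    (3,5)@(7, 11): e=[48,48,0] → ·  [on edge]
    (7,5)@(15, 11): e=[176,0,-80] → ·  [on edge]
    (8,6)@(17, 13): e=[208,0,-112] → ·  [on edge]
    (9,7)@(19, 15): e=[240,0,-144] → ·  [on edge]
  covered (10 px):
    · · · · · · · · · · · ·
    · · █ · · · · · · · · ·
    · · █ █ · · · · · · · ·
    · · █ █ █ · · · · · · ·
    · · █ █ · · · · · · · ·
    · · █ · · · · · · · · ·
    · · █ · · · · · · · · ·
    · · · · · · · · · · · ·
T3:
  2·area = 114  (B↔C swapped to make it positive)
  edge (4, 8)→(20, 3): d=(16,-5) top-left  bias=+0
  edge (20, 3)→(14, 12): d=(-6,9) right/bottom  bias=-1
  edge (14, 12)→(4, 8): d=(-10,-4) top-left  bias=+0
    (7,2)@(15, 5): e=[7,33,74] → █
    (8,2)@(17, 5): e=[17,15,82] → █
    (9,2)@(19, 5): e=[27,-3,90] → ·
    (4,3)@(9, 7): e=[9,75,30] → █
    (5,3)@(11, 7): e=[19,57,38] → █
    (6,3)@(13, 7): e=[29,39,46] → █
    (9,3)@(19, 7): e=[59,-15,70] → ·
    (3,4)@(7, 9): e=[31,81,2] → █
    (8,4)@(17, 9): e=[81,-9,42] → ·
    (3,5)@(7, 11): e=[63,69,-18] → ·
    (4,5)@(9, 11): e=[73,51,-10] → ·
    (5,5)@(11, 11): e=[83,33,-2] → ·
  covered (13 px):
    · · · · · · · · · · · ·
    · · · · · · · · · · · ·
    · · · · · · · █ █ · · ·
    · · · · █ █ █ █ █ · · ·
    · · · █ █ █ █ █ · · · ·
    · · · · · · █ · · · · ·
    · · · · · · · · · · · ·
    · · · · · · · · · · · ·

Z-buffer (winner per pixel, '.' = empty):
  . . . . . . . 0 0 0 . .
  . . 2 . . . . . 0 0 0 .
  . . 2 2 1 1 . 3 3 . 0 .
  . . 2 2 3 3 3 3 3 . . 0
  . . 2 3 3 3 3 3 1 1 1 .
  . . 2 1 1 1 3 . . . . .
  . . 2 . . . . . . . . .
  . . . . . . . . . . . .

Answer: -1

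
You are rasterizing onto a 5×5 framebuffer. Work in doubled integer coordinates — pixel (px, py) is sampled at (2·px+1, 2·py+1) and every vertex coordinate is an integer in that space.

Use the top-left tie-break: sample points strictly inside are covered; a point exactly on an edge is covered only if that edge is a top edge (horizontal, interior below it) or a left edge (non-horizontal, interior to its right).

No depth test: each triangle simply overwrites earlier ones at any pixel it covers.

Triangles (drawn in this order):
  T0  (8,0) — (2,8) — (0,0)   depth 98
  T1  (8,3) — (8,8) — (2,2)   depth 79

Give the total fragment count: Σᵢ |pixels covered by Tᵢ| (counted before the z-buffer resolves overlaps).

T0:
  2·area = 64
  edge (8, 0)→(2, 8): d=(-6,8) right/bottom  bias=-1
  edge (2, 8)→(0, 0): d=(-2,-8) top-left  bias=+0
  edge (0, 0)→(8, 0): d=(8,0) top-left  bias=+0
    (0,0)@(1, 1): e=[50,6,8] → X
    (1,0)@(3, 1): e=[34,22,8] → X
    (2,0)@(5, 1): e=[18,38,8] → X
    (3,0)@(7, 1): e=[2,54,8] → X
    (4,0)@(9, 1): e=[-14,70,8] → .
    (0,1)@(1, 3): e=[38,2,24] → X
    (3,1)@(7, 3): e=[-10,50,24] → .
    (0,2)@(1, 5): e=[26,-2,40] → .
    (1,2)@(3, 5): e=[10,14,40] → X
    (2,2)@(5, 5): e=[-6,30,40] → .
    (1,3)@(3, 7): e=[-2,10,56] → .
  covered (8 px):
    X X X X .
    X X X . .
    . X . . .
    . . . . .
    . . . . .
T1:
  2·area = 30
  edge (8, 3)→(8, 8): d=(0,5) right/bottom  bias=-1
  edge (8, 8)→(2, 2): d=(-6,-6) top-left  bias=+0
  edge (2, 2)→(8, 3): d=(6,1) right/bottom  bias=-1
    (0,0)@(1, 1): e=[35,0,-5] → .  [on edge]
    (1,1)@(3, 3): e=[25,0,5] → X  [on edge]
    (2,1)@(5, 3): e=[15,12,3] → X
    (3,1)@(7, 3): e=[5,24,1] → X
    (4,1)@(9, 3): e=[-5,36,-1] → .
    (1,2)@(3, 5): e=[25,-12,17] → .
    (2,2)@(5, 5): e=[15,0,15] → X  [on edge]
    (4,2)@(9, 5): e=[-5,24,11] → .
    (2,3)@(5, 7): e=[15,-12,27] → .
    (3,3)@(7, 7): e=[5,0,25] → X  [on edge]
    (4,3)@(9, 7): e=[-5,12,23] → .
    (3,4)@(7, 9): e=[5,-12,37] → .
    (4,4)@(9, 9): e=[-5,0,35] → .  [on edge]
  covered (6 px):
    . . . . .
    . X X X .
    . . X X .
    . . . X .
    . . . . .

Result: 14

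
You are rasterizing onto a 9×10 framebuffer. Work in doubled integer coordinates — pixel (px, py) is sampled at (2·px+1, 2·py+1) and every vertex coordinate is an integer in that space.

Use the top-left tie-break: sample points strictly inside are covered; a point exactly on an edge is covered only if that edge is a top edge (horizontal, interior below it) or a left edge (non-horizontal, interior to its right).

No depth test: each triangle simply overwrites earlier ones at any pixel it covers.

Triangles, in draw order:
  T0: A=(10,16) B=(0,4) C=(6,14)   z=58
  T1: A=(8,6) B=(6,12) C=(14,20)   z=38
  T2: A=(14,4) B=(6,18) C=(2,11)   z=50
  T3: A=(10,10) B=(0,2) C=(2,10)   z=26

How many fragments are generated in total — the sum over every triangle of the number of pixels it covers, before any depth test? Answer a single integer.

T0:
  2·area = 28  (B↔C swapped to make it positive)
  edge (10, 16)→(6, 14): d=(-4,-2) top-left  bias=+0
  edge (6, 14)→(0, 4): d=(-6,-10) top-left  bias=+0
  edge (0, 4)→(10, 16): d=(10,12) right/bottom  bias=-1
    (1,4)@(3, 9): e=[14,0,14] → X  [on edge]
    (2,4)@(5, 9): e=[18,20,-10] → .
    (1,5)@(3, 11): e=[6,-12,34] → .
    (2,5)@(5, 11): e=[10,8,10] → X
    (3,5)@(7, 11): e=[14,28,-14] → .
    (2,6)@(5, 13): e=[2,-4,30] → .
    (3,6)@(7, 13): e=[6,16,6] → X
    (4,6)@(9, 13): e=[10,36,-18] → .
    (3,7)@(7, 15): e=[-2,4,26] → .
    (4,7)@(9, 15): e=[2,24,2] → X
    (5,7)@(11, 15): e=[6,44,-22] → .
    (4,8)@(9, 17): e=[-6,12,22] → .
    (4,9)@(9, 19): e=[-14,0,42] → .  [on edge]
  covered (4 px):
    . . . . . . . . .
    . . . . . . . . .
    . . . . . . . . .
    . . . . . . . . .
    . X . . . . . . .
    . . X . . . . . .
    . . . X . . . . .
    . . . . X . . . .
    . . . . . . . . .
    . . . . . . . . .
T1:
  2·area = 64  (B↔C swapped to make it positive)
  edge (8, 6)→(14, 20): d=(6,14) right/bottom  bias=-1
  edge (14, 20)→(6, 12): d=(-8,-8) top-left  bias=+0
  edge (6, 12)→(8, 6): d=(2,-6) top-left  bias=+0
    (4,1)@(9, 3): e=[-32,96,0] → .  [on edge]
    (0,3)@(1, 7): e=[104,0,-40] → .  [on edge]
    (1,4)@(3, 9): e=[88,0,-24] → .  [on edge]
    (3,4)@(7, 9): e=[32,32,0] → X  [on edge]
    (4,4)@(9, 9): e=[4,48,12] → X
    (5,4)@(11, 9): e=[-24,64,24] → .
    (2,5)@(5, 11): e=[72,0,-8] → .  [on edge]
    (3,5)@(7, 11): e=[44,16,4] → X
    (5,5)@(11, 11): e=[-12,48,28] → .
    (3,6)@(7, 13): e=[56,0,8] → X  [on edge]
    (5,6)@(11, 13): e=[0,32,32] → .  [on edge]
    (2,7)@(5, 15): e=[96,-32,0] → .  [on edge]
    (4,7)@(9, 15): e=[40,0,24] → X  [on edge]
    (5,8)@(11, 17): e=[24,0,40] → X  [on edge]
    (6,9)@(13, 19): e=[8,0,56] → X  [on edge]
  covered (10 px):
    . . . . . . . . .
    . . . . . . . . .
    . . . . . . . . .
    . . . . . . . . .
    . . . X X . . . .
    . . . X X . . . .
    . . . X X . . . .
    . . . . X X . . .
    . . . . . X . . .
    . . . . . . X . .
T2:
  2·area = 112
  edge (14, 4)→(6, 18): d=(-8,14) right/bottom  bias=-1
  edge (6, 18)→(2, 11): d=(-4,-7) top-left  bias=+0
  edge (2, 11)→(14, 4): d=(12,-7) top-left  bias=+0
    (6,2)@(13, 5): e=[6,101,5] → X
    (7,2)@(15, 5): e=[-22,115,19] → .
    (4,3)@(9, 7): e=[46,65,1] → X
    (5,3)@(11, 7): e=[18,79,15] → X
    (6,3)@(13, 7): e=[-10,93,29] → .
    (3,4)@(7, 9): e=[58,43,11] → X
    (6,4)@(13, 9): e=[-26,85,53] → .
    (1,5)@(3, 11): e=[98,7,7] → X
    (2,5)@(5, 11): e=[70,21,21] → X
    (5,5)@(11, 11): e=[-14,63,63] → .
    (1,6)@(3, 13): e=[82,-1,31] → .
    (2,6)@(5, 13): e=[54,13,45] → X
  covered (14 px):
    . . . . . . . . .
    . . . . . . . . .
    . . . . . . X . .
    . . . . X X . . .
    . . . X X X . . .
    . X X X X . . . .
    . . X X . . . . .
    . . X X . . . . .
    . . . . . . . . .
    . . . . . . . . .
T3:
  2·area = 64  (B↔C swapped to make it positive)
  edge (10, 10)→(2, 10): d=(-8,0) right/bottom  bias=-1
  edge (2, 10)→(0, 2): d=(-2,-8) top-left  bias=+0
  edge (0, 2)→(10, 10): d=(10,8) right/bottom  bias=-1
    (0,1)@(1, 3): e=[56,6,2] → X
    (1,1)@(3, 3): e=[56,22,-14] → .
    (0,2)@(1, 5): e=[40,2,22] → X
    (1,2)@(3, 5): e=[40,18,6] → X
    (2,2)@(5, 5): e=[40,34,-10] → .
    (0,3)@(1, 7): e=[24,-2,42] → .
    (1,3)@(3, 7): e=[24,14,26] → X
    (2,3)@(5, 7): e=[24,30,10] → X
    (3,3)@(7, 7): e=[24,46,-6] → .
    (1,4)@(3, 9): e=[8,10,46] → X
    (3,4)@(7, 9): e=[8,42,14] → X
    (4,4)@(9, 9): e=[8,58,-2] → .
  covered (8 px):
    . . . . . . . . .
    X . . . . . . . .
    X X . . . . . . .
    . X X . . . . . .
    . X X X . . . . .
    . . . . . . . . .
    . . . . . . . . .
    . . . . . . . . .
    . . . . . . . . .
    . . . . . . . . .

Answer: 36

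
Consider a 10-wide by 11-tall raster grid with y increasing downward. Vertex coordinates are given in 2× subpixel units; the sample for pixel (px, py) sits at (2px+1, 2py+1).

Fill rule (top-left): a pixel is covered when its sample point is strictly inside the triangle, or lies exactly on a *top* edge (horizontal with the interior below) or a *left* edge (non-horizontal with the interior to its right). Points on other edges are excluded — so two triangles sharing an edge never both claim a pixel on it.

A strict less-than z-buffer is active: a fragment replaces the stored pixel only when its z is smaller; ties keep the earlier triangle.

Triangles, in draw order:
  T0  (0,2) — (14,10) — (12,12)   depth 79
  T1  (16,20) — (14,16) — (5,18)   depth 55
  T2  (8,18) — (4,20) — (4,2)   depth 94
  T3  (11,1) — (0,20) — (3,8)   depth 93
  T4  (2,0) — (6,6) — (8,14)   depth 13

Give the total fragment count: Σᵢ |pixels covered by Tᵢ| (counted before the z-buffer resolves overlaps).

T0:
  2·area = 44
  edge (0, 2)→(14, 10): d=(14,8) right/bottom  bias=-1
  edge (14, 10)→(12, 12): d=(-2,2) right/bottom  bias=-1
  edge (12, 12)→(0, 2): d=(-12,-10) top-left  bias=+0
    (2,2)@(5, 5): e=[2,28,14] → █
    (3,2)@(7, 5): e=[-14,24,34] → ·
    (9,2)@(19, 5): e=[-110,0,154] → ·  [on edge]
    (2,3)@(5, 7): e=[30,24,-10] → ·
    (3,3)@(7, 7): e=[14,20,10] → █
    (4,3)@(9, 7): e=[-2,16,30] → ·
    (8,3)@(17, 7): e=[-66,0,110] → ·  [on edge]
    (3,4)@(7, 9): e=[42,16,-14] → ·
    (4,4)@(9, 9): e=[26,12,6] → █
    (5,4)@(11, 9): e=[10,8,26] → █
    (6,4)@(13, 9): e=[-6,4,46] → ·
    (7,4)@(15, 9): e=[-22,0,66] → ·  [on edge]
    (6,5)@(13, 11): e=[22,0,22] → ·  [on edge]
    (5,6)@(11, 13): e=[66,0,-22] → ·  [on edge]
    (4,7)@(9, 15): e=[110,0,-66] → ·  [on edge]
    (3,8)@(7, 17): e=[154,0,-110] → ·  [on edge]
    (2,9)@(5, 19): e=[198,0,-154] → ·  [on edge]
    (1,10)@(3, 21): e=[242,0,-198] → ·  [on edge]
  covered (5 px):
    · · · · · · · · · ·
    · · · · · · · · · ·
    · · █ · · · · · · ·
    · · · █ · · · · · ·
    · · · · █ █ · · · ·
    · · · · · █ · · · ·
    · · · · · · · · · ·
    · · · · · · · · · ·
    · · · · · · · · · ·
    · · · · · · · · · ·
    · · · · · · · · · ·
T1:
  2·area = 40  (B↔C swapped to make it positive)
  edge (16, 20)→(5, 18): d=(-11,-2) top-left  bias=+0
  edge (5, 18)→(14, 16): d=(9,-2) top-left  bias=+0
  edge (14, 16)→(16, 20): d=(2,4) right/bottom  bias=-1
    (5,8)@(11, 17): e=[23,3,14] → █
    (6,8)@(13, 17): e=[27,7,6] → █
    (7,8)@(15, 17): e=[31,11,-2] → ·
    (5,9)@(11, 19): e=[1,21,18] → █
    (7,9)@(15, 19): e=[9,29,2] → █
    (8,9)@(17, 19): e=[13,33,-6] → ·
    (5,10)@(11, 21): e=[-21,39,22] → ·
    (6,10)@(13, 21): e=[-17,43,14] → ·
    (7,10)@(15, 21): e=[-13,47,6] → ·
  covered (5 px):
    · · · · · · · · · ·
    · · · · · · · · · ·
    · · · · · · · · · ·
    · · · · · · · · · ·
    · · · · · · · · · ·
    · · · · · · · · · ·
    · · · · · · · · · ·
    · · · · · · · · · ·
    · · · · · █ █ · · ·
    · · · · · █ █ █ · ·
    · · · · · · · · · ·
T2:
  2·area = 72
  edge (8, 18)→(4, 20): d=(-4,2) right/bottom  bias=-1
  edge (4, 20)→(4, 2): d=(0,-18) top-left  bias=+0
  edge (4, 2)→(8, 18): d=(4,16) right/bottom  bias=-1
    (2,3)@(5, 7): e=[50,18,4] → █
    (3,3)@(7, 7): e=[46,54,-28] → ·
    (2,4)@(5, 9): e=[42,18,12] → █
    (3,4)@(7, 9): e=[38,54,-20] → ·
    (2,5)@(5, 11): e=[34,18,20] → █
    (3,5)@(7, 11): e=[30,54,-12] → ·
    (2,6)@(5, 13): e=[26,18,28] → █
    (3,6)@(7, 13): e=[22,54,-4] → ·
    (2,7)@(5, 15): e=[18,18,36] → █
    (3,7)@(7, 15): e=[14,54,4] → █
    (4,7)@(9, 15): e=[10,90,-28] → ·
    (2,8)@(5, 17): e=[10,18,44] → █
  covered (9 px):
    · · · · · · · · · ·
    · · · · · · · · · ·
    · · · · · · · · · ·
    · · █ · · · · · · ·
    · · █ · · · · · · ·
    · · █ · · · · · · ·
    · · █ · · · · · · ·
    · · █ █ · · · · · ·
    · · █ █ · · · · · ·
    · · █ · · · · · · ·
    · · · · · · · · · ·
T3:
  2·area = 75
  edge (11, 1)→(0, 20): d=(-11,19) right/bottom  bias=-1
  edge (0, 20)→(3, 8): d=(3,-12) top-left  bias=+0
  edge (3, 8)→(11, 1): d=(8,-7) top-left  bias=+0
    (5,0)@(11, 1): e=[0,75,0] → ·  [on edge]
    (4,1)@(9, 3): e=[16,57,2] → █
    (5,1)@(11, 3): e=[-22,81,16] → ·
    (3,2)@(7, 5): e=[32,39,4] → █
    (4,2)@(9, 5): e=[-6,63,18] → ·
    (2,3)@(5, 7): e=[48,21,6] → █
    (4,3)@(9, 7): e=[-28,69,34] → ·
    (1,4)@(3, 9): e=[64,3,8] → █
    (3,4)@(7, 9): e=[-12,51,36] → ·
    (1,5)@(3, 11): e=[42,9,24] → █
    (3,5)@(7, 11): e=[-34,57,52] → ·
    (1,6)@(3, 13): e=[20,15,40] → █
  covered (10 px):
    · · · · · · · · · ·
    · · · · █ · · · · ·
    · · · █ · · · · · ·
    · · █ █ · · · · · ·
    · █ █ · · · · · · ·
    · █ █ · · · · · · ·
    · █ · · · · · · · ·
    · · · · · · · · · ·
    █ · · · · · · · · ·
    · · · · · · · · · ·
    · · · · · · · · · ·
T4:
  2·area = 20
  edge (2, 0)→(6, 6): d=(4,6) right/bottom  bias=-1
  edge (6, 6)→(8, 14): d=(2,8) right/bottom  bias=-1
  edge (8, 14)→(2, 0): d=(-6,-14) top-left  bias=+0
    (2,2)@(5, 5): e=[2,6,12] → █
    (3,2)@(7, 5): e=[-10,-10,40] → ·
    (2,3)@(5, 7): e=[10,10,0] → █  [on edge]
    (3,3)@(7, 7): e=[-2,-6,28] → ·
    (2,4)@(5, 9): e=[18,14,-12] → ·
    (3,5)@(7, 11): e=[14,2,4] → █
    (4,5)@(9, 11): e=[2,-14,32] → ·
    (3,6)@(7, 13): e=[22,6,-8] → ·
    (5,10)@(11, 21): e=[30,-10,0] → ·  [on edge]
  covered (3 px):
    · · · · · · · · · ·
    · · · · · · · · · ·
    · · █ · · · · · · ·
    · · █ · · · · · · ·
    · · · · · · · · · ·
    · · · █ · · · · · ·
    · · · · · · · · · ·
    · · · · · · · · · ·
    · · · · · · · · · ·
    · · · · · · · · · ·
    · · · · · · · · · ·

Final: 32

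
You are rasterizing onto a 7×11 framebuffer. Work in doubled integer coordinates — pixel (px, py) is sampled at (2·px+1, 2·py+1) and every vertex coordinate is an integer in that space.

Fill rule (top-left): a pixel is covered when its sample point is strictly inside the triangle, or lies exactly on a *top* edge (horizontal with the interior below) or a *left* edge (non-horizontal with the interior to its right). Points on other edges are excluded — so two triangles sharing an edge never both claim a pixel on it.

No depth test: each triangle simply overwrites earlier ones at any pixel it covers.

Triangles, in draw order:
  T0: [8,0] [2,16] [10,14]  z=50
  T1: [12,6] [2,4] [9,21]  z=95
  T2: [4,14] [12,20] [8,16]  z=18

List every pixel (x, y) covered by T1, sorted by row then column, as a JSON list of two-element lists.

T0:
  2·area = 116  (B↔C swapped to make it positive)
  edge (8, 0)→(10, 14): d=(2,14) right/bottom  bias=-1
  edge (10, 14)→(2, 16): d=(-8,2) right/bottom  bias=-1
  edge (2, 16)→(8, 0): d=(6,-16) top-left  bias=+0
    (3,1)@(7, 3): e=[20,94,2] → X
    (4,1)@(9, 3): e=[-8,90,34] → .
    (3,2)@(7, 5): e=[24,78,14] → X
    (4,2)@(9, 5): e=[-4,74,46] → .
    (3,3)@(7, 7): e=[28,62,26] → X
    (4,3)@(9, 7): e=[0,58,58] → .  [on edge]
    (2,4)@(5, 9): e=[60,50,6] → X
    (4,4)@(9, 9): e=[4,42,70] → X
    (5,4)@(11, 9): e=[-24,38,102] → .
    (2,5)@(5, 11): e=[64,34,18] → X
    (5,5)@(11, 11): e=[-20,22,114] → .
    (2,6)@(5, 13): e=[68,18,30] → X
    (5,10)@(11, 21): e=[0,-58,174] → .  [on edge]
  covered (14 px):
    . . . . . . .
    . . . X . . .
    . . . X . . .
    . . . X . . .
    . . X X X . .
    . . X X X . .
    . . X X X . .
    . X X . . . .
    . . . . . . .
    . . . . . . .
    . . . . . . .
T1:
  2·area = 156  (B↔C swapped to make it positive)
  edge (12, 6)→(9, 21): d=(-3,15) right/bottom  bias=-1
  edge (9, 21)→(2, 4): d=(-7,-17) top-left  bias=+0
  edge (2, 4)→(12, 6): d=(10,2) right/bottom  bias=-1
    (6,0)@(13, 1): e=[0,208,-52] → .  [on edge]
    (1,2)@(3, 5): e=[138,10,8] → X
    (2,2)@(5, 5): e=[108,44,4] → X
    (3,2)@(7, 5): e=[78,78,0] → .  [on edge]
    (1,3)@(3, 7): e=[132,-4,28] → .
    (2,3)@(5, 7): e=[102,30,24] → X
    (3,3)@(7, 7): e=[72,64,20] → X
    (4,3)@(9, 7): e=[42,98,16] → X
    (5,3)@(11, 7): e=[12,132,12] → X
    (6,3)@(13, 7): e=[-18,166,8] → .
    (2,4)@(5, 9): e=[96,16,44] → X
    (6,4)@(13, 9): e=[-24,152,28] → .
    (5,5)@(11, 11): e=[0,104,52] → .  [on edge]
    (4,10)@(9, 21): e=[0,0,156] → .  [on edge]
  covered (19 px):
    . . . . . . .
    . . . . . . .
    . X X . . . .
    . . X X X X .
    . . X X X X .
    . . X X X . .
    . . . X X . .
    . . . X X . .
    . . . . X . .
    . . . . X . .
    . . . . . . .
T2:
  2·area = 8  (B↔C swapped to make it positive)
  edge (4, 14)→(8, 16): d=(4,2) right/bottom  bias=-1
  edge (8, 16)→(12, 20): d=(4,4) right/bottom  bias=-1
  edge (12, 20)→(4, 14): d=(-8,-6) top-left  bias=+0
    (0,4)@(1, 9): e=[-14,0,22] → .  [on edge]
    (1,5)@(3, 11): e=[-10,0,18] → .  [on edge]
    (2,6)@(5, 13): e=[-6,0,14] → .  [on edge]
    (3,7)@(7, 15): e=[-2,0,10] → .  [on edge]
    (4,8)@(9, 17): e=[2,0,6] → .  [on edge]
    (5,9)@(11, 19): e=[6,0,2] → .  [on edge]
    (6,10)@(13, 21): e=[10,0,-2] → .  [on edge]
  covered (0 px):
    . . . . . . .
    . . . . . . .
    . . . . . . .
    . . . . . . .
    . . . . . . .
    . . . . . . .
    . . . . . . .
    . . . . . . .
    . . . . . . .
    . . . . . . .
    . . . . . . .

Answer: [[1,2],[2,2],[2,3],[3,3],[4,3],[5,3],[2,4],[3,4],[4,4],[5,4],[2,5],[3,5],[4,5],[3,6],[4,6],[3,7],[4,7],[4,8],[4,9]]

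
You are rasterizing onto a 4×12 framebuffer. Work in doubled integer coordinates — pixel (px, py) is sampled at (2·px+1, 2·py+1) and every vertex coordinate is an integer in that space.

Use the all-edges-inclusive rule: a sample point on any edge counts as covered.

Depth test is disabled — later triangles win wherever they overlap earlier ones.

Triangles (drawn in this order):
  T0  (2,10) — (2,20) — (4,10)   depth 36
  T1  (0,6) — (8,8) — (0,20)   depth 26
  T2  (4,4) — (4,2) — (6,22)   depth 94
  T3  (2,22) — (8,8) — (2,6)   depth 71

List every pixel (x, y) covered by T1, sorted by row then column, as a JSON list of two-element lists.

T0:
  2·area = 20  (B↔C swapped to make it positive)
  edge (2, 10)→(4, 10): d=(2,0) inclusive
  edge (4, 10)→(2, 20): d=(-2,10) inclusive
  edge (2, 20)→(2, 10): d=(0,-10) inclusive
    (2,2)@(5, 5): e=[-10,0,30] → ·  [on edge]
    (1,5)@(3, 11): e=[2,8,10] → #
    (2,5)@(5, 11): e=[2,-12,30] → ·
    (1,6)@(3, 13): e=[6,4,10] → #
    (2,6)@(5, 13): e=[6,-16,30] → ·
    (1,7)@(3, 15): e=[10,0,10] → #  [on edge]
    (2,7)@(5, 15): e=[10,-20,30] → ·
    (1,8)@(3, 17): e=[14,-4,10] → ·
  covered (3 px):
    · · · ·
    · · · ·
    · · · ·
    · · · ·
    · · · ·
    · # · ·
    · # · ·
    · # · ·
    · · · ·
    · · · ·
    · · · ·
    · · · ·
T1:
  2·area = 112
  edge (0, 6)→(8, 8): d=(8,2) inclusive
  edge (8, 8)→(0, 20): d=(-8,12) inclusive
  edge (0, 20)→(0, 6): d=(0,-14) inclusive
    (0,3)@(1, 7): e=[6,92,14] → #
    (1,3)@(3, 7): e=[2,68,42] → #
    (2,3)@(5, 7): e=[-2,44,70] → ·
    (0,4)@(1, 9): e=[22,76,14] → #
    (2,4)@(5, 9): e=[14,28,70] → #
    (3,4)@(7, 9): e=[10,4,98] → #
    (0,5)@(1, 11): e=[38,60,14] → #
    (3,5)@(7, 11): e=[26,-12,98] → ·
    (0,6)@(1, 13): e=[54,44,14] → #
    (2,6)@(5, 13): e=[46,-4,70] → ·
    (0,7)@(1, 15): e=[70,28,14] → #
    (2,7)@(5, 15): e=[62,-20,70] → ·
  covered (14 px):
    · · · ·
    · · · ·
    · · · ·
    # # · ·
    # # # #
    # # # ·
    # # · ·
    # # · ·
    # · · ·
    · · · ·
    · · · ·
    · · · ·
T2:
  2·area = 4
  edge (4, 4)→(4, 2): d=(0,-2) inclusive
  edge (4, 2)→(6, 22): d=(2,20) inclusive
  edge (6, 22)→(4, 4): d=(-2,-18) inclusive
    (2,6)@(5, 13): e=[2,2,0] → #  [on edge]
    (3,6)@(7, 13): e=[6,-38,36] → ·
    (2,7)@(5, 15): e=[2,6,-4] → ·
  covered (1 px):
    · · · ·
    · · · ·
    · · · ·
    · · · ·
    · · · ·
    · · · ·
    · · # ·
    · · · ·
    · · · ·
    · · · ·
    · · · ·
    · · · ·
T3:
  2·area = 96  (B↔C swapped to make it positive)
  edge (2, 22)→(2, 6): d=(0,-16) inclusive
  edge (2, 6)→(8, 8): d=(6,2) inclusive
  edge (8, 8)→(2, 22): d=(-6,14) inclusive
    (1,3)@(3, 7): e=[16,4,76] → #
    (2,3)@(5, 7): e=[48,0,48] → #  [on edge]
    (3,3)@(7, 7): e=[80,-4,20] → ·
    (1,4)@(3, 9): e=[16,16,64] → #
    (3,4)@(7, 9): e=[80,8,8] → #
    (1,5)@(3, 11): e=[16,28,52] → #
    (3,5)@(7, 11): e=[80,20,-4] → ·
    (1,6)@(3, 13): e=[16,40,40] → #
    (3,6)@(7, 13): e=[80,32,-16] → ·
    (1,7)@(3, 15): e=[16,52,28] → #
    (2,7)@(5, 15): e=[48,48,0] → #  [on edge]
    (3,7)@(7, 15): e=[80,44,-28] → ·
  covered (13 px):
    · · · ·
    · · · ·
    · · · ·
    · # # ·
    · # # #
    · # # ·
    · # # ·
    · # # ·
    · # · ·
    · # · ·
    · · · ·
    · · · ·

Final: [[0,3],[1,3],[0,4],[1,4],[2,4],[3,4],[0,5],[1,5],[2,5],[0,6],[1,6],[0,7],[1,7],[0,8]]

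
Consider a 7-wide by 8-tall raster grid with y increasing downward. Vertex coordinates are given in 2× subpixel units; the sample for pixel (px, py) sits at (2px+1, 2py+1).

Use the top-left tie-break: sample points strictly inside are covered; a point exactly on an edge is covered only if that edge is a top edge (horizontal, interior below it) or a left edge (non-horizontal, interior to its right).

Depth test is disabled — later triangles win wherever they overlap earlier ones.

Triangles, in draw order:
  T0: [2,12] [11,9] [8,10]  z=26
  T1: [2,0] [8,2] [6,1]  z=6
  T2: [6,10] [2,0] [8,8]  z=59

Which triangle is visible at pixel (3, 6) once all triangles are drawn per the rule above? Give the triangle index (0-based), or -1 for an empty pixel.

T0:
  degenerate (2·area = 0) — covers nothing
T1:
  2·area = 2  (B↔C swapped to make it positive)
  edge (2, 0)→(6, 1): d=(4,1) right/bottom  bias=-1
  edge (6, 1)→(8, 2): d=(2,1) right/bottom  bias=-1
  edge (8, 2)→(2, 0): d=(-6,-2) top-left  bias=+0
    (2,0)@(5, 1): e=[1,1,0] → X  [on edge]
    (3,0)@(7, 1): e=[-1,-1,4] → .
    (2,1)@(5, 3): e=[9,5,-12] → .
    (5,1)@(11, 3): e=[3,-1,0] → .  [on edge]
  covered (1 px):
    . . X . . . .
    . . . . . . .
    . . . . . . .
    . . . . . . .
    . . . . . . .
    . . . . . . .
    . . . . . . .
    . . . . . . .
T2:
  2·area = 28
  edge (6, 10)→(2, 0): d=(-4,-10) top-left  bias=+0
  edge (2, 0)→(8, 8): d=(6,8) right/bottom  bias=-1
  edge (8, 8)→(6, 10): d=(-2,2) right/bottom  bias=-1
    (6,1)@(13, 3): e=[98,-70,0] → .  [on edge]
    (2,2)@(5, 5): e=[10,6,12] → X
    (3,2)@(7, 5): e=[30,-10,8] → .
    (5,2)@(11, 5): e=[70,-42,0] → .  [on edge]
    (2,3)@(5, 7): e=[2,18,8] → X
    (3,3)@(7, 7): e=[22,2,4] → X
    (4,3)@(9, 7): e=[42,-14,0] → .  [on edge]
    (2,4)@(5, 9): e=[-6,30,4] → .
    (3,4)@(7, 9): e=[14,14,0] → .  [on edge]
    (2,5)@(5, 11): e=[-14,42,0] → .  [on edge]
    (1,6)@(3, 13): e=[-42,70,0] → .  [on edge]
    (0,7)@(1, 15): e=[-70,98,0] → .  [on edge]
  covered (3 px):
    . . . . . . .
    . . . . . . .
    . . X . . . .
    . . X X . . .
    . . . . . . .
    . . . . . . .
    . . . . . . .
    . . . . . . .

Z-buffer (winner per pixel, '.' = empty):
  . . 1 . . . .
  . . . . . . .
  . . 2 . . . .
  . . 2 2 . . .
  . . . . . . .
  . . . . . . .
  . . . . . . .
  . . . . . . .

Result: -1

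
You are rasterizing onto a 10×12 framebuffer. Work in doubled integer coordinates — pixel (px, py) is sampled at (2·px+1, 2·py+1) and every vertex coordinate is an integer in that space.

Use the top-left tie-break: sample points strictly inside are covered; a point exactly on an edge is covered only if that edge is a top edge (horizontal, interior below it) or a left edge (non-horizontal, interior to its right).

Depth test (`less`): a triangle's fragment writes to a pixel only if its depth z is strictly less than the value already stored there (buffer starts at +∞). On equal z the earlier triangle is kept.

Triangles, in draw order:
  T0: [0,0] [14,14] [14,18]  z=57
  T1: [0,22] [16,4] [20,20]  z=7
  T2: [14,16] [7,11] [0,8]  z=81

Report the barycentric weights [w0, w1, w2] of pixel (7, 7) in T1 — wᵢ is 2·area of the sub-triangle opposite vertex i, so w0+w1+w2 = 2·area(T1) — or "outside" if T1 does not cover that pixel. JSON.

T0:
  2·area = 56
  edge (0, 0)→(14, 14): d=(14,14) right/bottom  bias=-1
  edge (14, 14)→(14, 18): d=(0,4) right/bottom  bias=-1
  edge (14, 18)→(0, 0): d=(-14,-18) top-left  bias=+0
    (0,0)@(1, 1): e=[0,52,4] → ·  [on edge]
    (1,1)@(3, 3): e=[0,44,12] → ·  [on edge]
    (2,2)@(5, 5): e=[0,36,20] → ·  [on edge]
    (3,3)@(7, 7): e=[0,28,28] → ·  [on edge]
    (3,4)@(7, 9): e=[28,28,0] → █  [on edge]
    (4,4)@(9, 9): e=[0,20,36] → ·  [on edge]
    (3,5)@(7, 11): e=[56,28,-28] → ·
    (4,5)@(9, 11): e=[28,20,8] → █
    (5,5)@(11, 11): e=[0,12,44] → ·  [on edge]
    (4,6)@(9, 13): e=[56,20,-20] → ·
    (5,6)@(11, 13): e=[28,12,16] → █
    (6,6)@(13, 13): e=[0,4,52] → ·  [on edge]
    (7,7)@(15, 15): e=[0,-4,60] → ·  [on edge]
    (8,8)@(17, 17): e=[0,-12,68] → ·  [on edge]
    (9,9)@(19, 19): e=[0,-20,76] → ·  [on edge]
  covered (4 px):
    · · · · · · · · · ·
    · · · · · · · · · ·
    · · · · · · · · · ·
    · · · · · · · · · ·
    · · · █ · · · · · ·
    · · · · █ · · · · ·
    · · · · · █ · · · ·
    · · · · · · █ · · ·
    · · · · · · · · · ·
    · · · · · · · · · ·
    · · · · · · · · · ·
    · · · · · · · · · ·
T1:
  2·area = 328
  edge (0, 22)→(16, 4): d=(16,-18) top-left  bias=+0
  edge (16, 4)→(20, 20): d=(4,16) right/bottom  bias=-1
  edge (20, 20)→(0, 22): d=(-20,2) right/bottom  bias=-1
    (7,3)@(15, 7): e=[30,28,270] → █
    (8,3)@(17, 7): e=[66,-4,266] → ·
    (6,4)@(13, 9): e=[26,68,234] → █
    (8,4)@(17, 9): e=[98,4,226] → █
    (9,4)@(19, 9): e=[134,-28,222] → ·
    (5,5)@(11, 11): e=[22,108,198] → █
    (9,5)@(19, 11): e=[166,-20,182] → ·
    (4,6)@(9, 13): e=[18,148,162] → █
    (9,6)@(19, 13): e=[198,-12,142] → ·
    (3,7)@(7, 15): e=[14,188,126] → █
    (9,7)@(19, 15): e=[230,-4,102] → ·
    (2,8)@(5, 17): e=[10,228,90] → █
  covered (41 px):
    · · · · · · · · · ·
    · · · · · · · · · ·
    · · · · · · · · · ·
    · · · · · · · █ · ·
    · · · · · · █ █ █ ·
    · · · · · █ █ █ █ ·
    · · · · █ █ █ █ █ ·
    · · · █ █ █ █ █ █ ·
    · · █ █ █ █ █ █ █ █
    · █ █ █ █ █ █ █ █ █
    █ █ █ █ █ · · · · ·
    · · · · · · · · · ·
T2:
  2·area = 14  (B↔C swapped to make it positive)
  edge (14, 16)→(0, 8): d=(-14,-8) top-left  bias=+0
  edge (0, 8)→(7, 11): d=(7,3) right/bottom  bias=-1
  edge (7, 11)→(14, 16): d=(7,5) right/bottom  bias=-1
    (3,5)@(7, 11): e=[14,0,0] → ·  [on edge]
    (4,6)@(9, 13): e=[2,8,4] → █
    (5,6)@(11, 13): e=[18,2,-6] → ·
    (4,7)@(9, 15): e=[-26,22,18] → ·
  covered (1 px):
    · · · · · · · · · ·
    · · · · · · · · · ·
    · · · · · · · · · ·
    · · · · · · · · · ·
    · · · · · · · · · ·
    · · · · · · · · · ·
    · · · · █ · · · · ·
    · · · · · · · · · ·
    · · · · · · · · · ·
    · · · · · · · · · ·
    · · · · · · · · · ·
    · · · · · · · · · ·

Answer: [60,110,158]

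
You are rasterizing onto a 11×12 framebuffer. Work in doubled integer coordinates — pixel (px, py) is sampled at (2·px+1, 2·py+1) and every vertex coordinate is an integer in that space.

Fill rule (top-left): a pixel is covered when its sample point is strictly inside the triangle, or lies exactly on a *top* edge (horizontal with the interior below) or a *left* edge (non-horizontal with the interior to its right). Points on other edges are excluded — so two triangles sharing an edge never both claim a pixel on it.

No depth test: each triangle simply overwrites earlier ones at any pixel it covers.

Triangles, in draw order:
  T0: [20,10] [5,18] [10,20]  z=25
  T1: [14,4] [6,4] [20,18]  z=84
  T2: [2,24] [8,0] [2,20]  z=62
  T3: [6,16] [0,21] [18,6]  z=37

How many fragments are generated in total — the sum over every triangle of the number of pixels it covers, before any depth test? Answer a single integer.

T0:
  2·area = 70  (B↔C swapped to make it positive)
  edge (20, 10)→(10, 20): d=(-10,10) right/bottom  bias=-1
  edge (10, 20)→(5, 18): d=(-5,-2) top-left  bias=+0
  edge (5, 18)→(20, 10): d=(15,-8) top-left  bias=+0
    (10,4)@(21, 9): e=[0,77,-7] → ·  [on edge]
    (9,5)@(19, 11): e=[0,63,7] → ·  [on edge]
    (7,6)@(15, 13): e=[20,45,5] → #
    (8,6)@(17, 13): e=[0,49,21] → ·  [on edge]
    (5,7)@(11, 15): e=[40,27,3] → #
    (6,7)@(13, 15): e=[20,31,19] → #
    (7,7)@(15, 15): e=[0,35,35] → ·  [on edge]
    (3,8)@(7, 17): e=[60,9,1] → #
    (4,8)@(9, 17): e=[40,13,17] → #
    (6,8)@(13, 17): e=[0,21,49] → ·  [on edge]
    (3,9)@(7, 19): e=[40,-1,31] → ·
    (4,9)@(9, 19): e=[20,3,47] → #
    (5,9)@(11, 19): e=[0,7,63] → ·  [on edge]
    (4,10)@(9, 21): e=[0,-7,77] → ·  [on edge]
    (3,11)@(7, 23): e=[0,-21,91] → ·  [on edge]
  covered (7 px):
    · · · · · · · · · · ·
    · · · · · · · · · · ·
    · · · · · · · · · · ·
    · · · · · · · · · · ·
    · · · · · · · · · · ·
    · · · · · · · · · · ·
    · · · · · · · # · · ·
    · · · · · # # · · · ·
    · · · # # # · · · · ·
    · · · · # · · · · · ·
    · · · · · · · · · · ·
    · · · · · · · · · · ·
T1:
  2·area = 112  (B↔C swapped to make it positive)
  edge (14, 4)→(20, 18): d=(6,14) right/bottom  bias=-1
  edge (20, 18)→(6, 4): d=(-14,-14) top-left  bias=+0
  edge (6, 4)→(14, 4): d=(8,0) top-left  bias=+0
    (1,0)@(3, 1): e=[136,0,-24] → ·  [on edge]
    (2,1)@(5, 3): e=[120,0,-8] → ·  [on edge]
    (3,2)@(7, 5): e=[104,0,8] → #  [on edge]
    (4,2)@(9, 5): e=[76,28,8] → #
    (5,2)@(11, 5): e=[48,56,8] → #
    (6,2)@(13, 5): e=[20,84,8] → #
    (7,2)@(15, 5): e=[-8,112,8] → ·
    (3,3)@(7, 7): e=[116,-28,24] → ·
    (4,3)@(9, 7): e=[88,0,24] → #  [on edge]
    (7,3)@(15, 7): e=[4,84,24] → #
    (8,3)@(17, 7): e=[-24,112,24] → ·
    (4,4)@(9, 9): e=[100,-28,40] → ·
    (5,4)@(11, 9): e=[72,0,40] → #  [on edge]
    (6,5)@(13, 11): e=[56,0,56] → #  [on edge]
    (8,5)@(17, 11): e=[0,56,56] → ·  [on edge]
    (7,6)@(15, 13): e=[40,0,72] → #  [on edge]
    (8,7)@(17, 15): e=[24,0,88] → #  [on edge]
    (9,8)@(19, 17): e=[8,0,104] → #  [on edge]
    (10,9)@(21, 19): e=[-8,0,120] → ·  [on edge]
  covered (17 px):
    · · · · · · · · · · ·
    · · · · · · · · · · ·
    · · · # # # # · · · ·
    · · · · # # # # · · ·
    · · · · · # # # · · ·
    · · · · · · # # · · ·
    · · · · · · · # # · ·
    · · · · · · · · # · ·
    · · · · · · · · · # ·
    · · · · · · · · · · ·
    · · · · · · · · · · ·
    · · · · · · · · · · ·
T2:
  2·area = 24  (B↔C swapped to make it positive)
  edge (2, 24)→(2, 20): d=(0,-4) top-left  bias=+0
  edge (2, 20)→(8, 0): d=(6,-20) top-left  bias=+0
  edge (8, 0)→(2, 24): d=(-6,24) right/bottom  bias=-1
    (2,5)@(5, 11): e=[12,6,6] → #
    (3,5)@(7, 11): e=[20,46,-42] → ·
    (2,6)@(5, 13): e=[12,18,-6] → ·
    (1,8)@(3, 17): e=[4,2,18] → #
    (2,8)@(5, 17): e=[12,42,-30] → ·
    (1,9)@(3, 19): e=[4,14,6] → #
    (2,9)@(5, 19): e=[12,54,-42] → ·
    (1,10)@(3, 21): e=[4,26,-6] → ·
  covered (3 px):
    · · · · · · · · · · ·
    · · · · · · · · · · ·
    · · · · · · · · · · ·
    · · · · · · · · · · ·
    · · · · · · · · · · ·
    · · # · · · · · · · ·
    · · · · · · · · · · ·
    · · · · · · · · · · ·
    · # · · · · · · · · ·
    · # · · · · · · · · ·
    · · · · · · · · · · ·
    · · · · · · · · · · ·
T3:
  degenerate (2·area = 0) — covers nothing

Final: 27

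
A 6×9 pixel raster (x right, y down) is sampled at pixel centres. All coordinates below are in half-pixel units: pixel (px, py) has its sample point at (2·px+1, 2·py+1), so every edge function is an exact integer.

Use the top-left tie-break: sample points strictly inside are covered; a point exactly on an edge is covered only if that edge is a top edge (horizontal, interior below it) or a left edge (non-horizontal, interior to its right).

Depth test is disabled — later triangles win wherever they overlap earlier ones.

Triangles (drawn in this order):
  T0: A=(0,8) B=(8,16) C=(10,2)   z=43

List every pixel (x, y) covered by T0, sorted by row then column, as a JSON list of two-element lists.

T0:
  2·area = 128  (B↔C swapped to make it positive)
  edge (0, 8)→(10, 2): d=(10,-6) top-left  bias=+0
  edge (10, 2)→(8, 16): d=(-2,14) right/bottom  bias=-1
  edge (8, 16)→(0, 8): d=(-8,-8) top-left  bias=+0
    (4,1)@(9, 3): e=[4,12,112] → █
    (5,1)@(11, 3): e=[16,-16,128] → ·
    (2,2)@(5, 5): e=[0,64,64] → █  [on edge]
    (3,2)@(7, 5): e=[12,36,80] → █
    (5,2)@(11, 5): e=[36,-20,112] → ·
    (1,3)@(3, 7): e=[8,88,32] → █
    (5,3)@(11, 7): e=[56,-24,96] → ·
    (0,4)@(1, 9): e=[16,112,0] → █  [on edge]
    (4,4)@(9, 9): e=[64,0,64] → ·  [on edge]
    (0,5)@(1, 11): e=[36,108,-16] → ·
    (1,5)@(3, 11): e=[48,80,0] → █  [on edge]
    (4,5)@(9, 11): e=[84,-4,48] → ·
    (2,6)@(5, 13): e=[80,48,0] → █  [on edge]
    (3,7)@(7, 15): e=[112,16,0] → █  [on edge]
    (4,8)@(9, 17): e=[144,-16,0] → ·  [on edge]
  covered (18 px):
    · · · · · ·
    · · · · █ ·
    · · █ █ █ ·
    · █ █ █ █ ·
    █ █ █ █ · ·
    · █ █ █ · ·
    · · █ █ · ·
    · · · █ · ·
    · · · · · ·

Result: [[4,1],[2,2],[3,2],[4,2],[1,3],[2,3],[3,3],[4,3],[0,4],[1,4],[2,4],[3,4],[1,5],[2,5],[3,5],[2,6],[3,6],[3,7]]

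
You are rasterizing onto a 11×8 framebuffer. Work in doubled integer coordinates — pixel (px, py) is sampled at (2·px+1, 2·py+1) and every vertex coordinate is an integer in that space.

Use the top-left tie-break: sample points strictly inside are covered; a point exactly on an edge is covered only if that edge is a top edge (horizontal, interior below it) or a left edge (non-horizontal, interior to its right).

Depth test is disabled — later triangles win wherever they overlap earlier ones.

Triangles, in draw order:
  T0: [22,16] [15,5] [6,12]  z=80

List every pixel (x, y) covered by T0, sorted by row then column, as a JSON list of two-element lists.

T0:
  2·area = 148  (B↔C swapped to make it positive)
  edge (22, 16)→(6, 12): d=(-16,-4) top-left  bias=+0
  edge (6, 12)→(15, 5): d=(9,-7) top-left  bias=+0
  edge (15, 5)→(22, 16): d=(7,11) right/bottom  bias=-1
    (7,2)@(15, 5): e=[148,0,0] → ·  [on edge]
    (6,3)@(13, 7): e=[108,4,36] → #
    (7,3)@(15, 7): e=[116,18,14] → #
    (8,3)@(17, 7): e=[124,32,-8] → ·
    (5,4)@(11, 9): e=[68,8,72] → #
    (8,4)@(17, 9): e=[92,50,6] → #
    (9,4)@(19, 9): e=[100,64,-16] → ·
    (4,5)@(9, 11): e=[28,12,108] → #
    (9,5)@(19, 11): e=[68,82,-2] → ·
    (4,6)@(9, 13): e=[-4,30,122] → ·
    (5,6)@(11, 13): e=[4,44,100] → #
    (9,6)@(19, 13): e=[36,100,12] → #
  covered (18 px):
    · · · · · · · · · · ·
    · · · · · · · · · · ·
    · · · · · · · · · · ·
    · · · · · · # # · · ·
    · · · · · # # # # · ·
    · · · · # # # # # · ·
    · · · · · # # # # # ·
    · · · · · · · · · # #

Final: [[6,3],[7,3],[5,4],[6,4],[7,4],[8,4],[4,5],[5,5],[6,5],[7,5],[8,5],[5,6],[6,6],[7,6],[8,6],[9,6],[9,7],[10,7]]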